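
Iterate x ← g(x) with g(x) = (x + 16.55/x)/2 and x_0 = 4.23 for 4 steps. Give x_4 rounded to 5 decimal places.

4.06817

x_1 = g(4.230000) = 4.071265
x_2 = g(4.071265) = 4.068170
x_3 = g(4.068170) = 4.068169
x_4 = g(4.068169) = 4.068169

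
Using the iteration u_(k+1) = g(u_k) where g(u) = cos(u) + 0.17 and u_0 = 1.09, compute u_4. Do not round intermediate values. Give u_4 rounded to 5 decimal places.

u_1 = g(1.090000) = 0.632485
u_2 = g(0.632485) = 0.976561
u_3 = g(0.976561) = 0.729876
u_4 = g(0.729876) = 0.915257

0.91526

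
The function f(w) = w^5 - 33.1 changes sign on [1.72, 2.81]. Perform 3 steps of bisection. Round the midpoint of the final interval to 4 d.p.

f(1.720000) = -18.046335, f(2.810000) = 142.098991 (opposite signs)
step 1: m = 2.265000, f(m) = 26.513007 > 0 → root in [1.720000, 2.265000]
step 2: m = 1.992500, f(m) = -1.695517 < 0 → root in [1.992500, 2.265000]
step 3: m = 2.128750, f(m) = 10.614277 > 0 → root in [1.992500, 2.128750]
Midpoint of [1.992500, 2.128750] = 2.060625

2.0606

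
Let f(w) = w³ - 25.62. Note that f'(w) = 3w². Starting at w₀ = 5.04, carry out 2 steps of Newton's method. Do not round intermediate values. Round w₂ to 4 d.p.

3.0892

w_0 = 5.040000: f = 102.404064, f' = 76.204800 → w_1 = 5.040000 - (102.404064)/(76.204800) = 3.696199
w_1 = 3.696199: f = 24.877065, f' = 40.985668 → w_2 = 3.696199 - (24.877065)/(40.985668) = 3.089229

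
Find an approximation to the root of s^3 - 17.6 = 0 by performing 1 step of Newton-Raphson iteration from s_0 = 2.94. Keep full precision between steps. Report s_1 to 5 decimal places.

2.63873

f'(s) = 3s^2
s_0 = 2.940000: f = 7.812184, f' = 25.930800 → s_1 = 2.940000 - (7.812184)/(25.930800) = 2.638730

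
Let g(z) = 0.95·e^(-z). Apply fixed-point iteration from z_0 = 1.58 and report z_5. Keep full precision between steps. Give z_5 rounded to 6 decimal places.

z_1 = g(1.580000) = 0.195676
z_2 = g(0.195676) = 0.781164
z_3 = g(0.781164) = 0.434979
z_4 = g(0.434979) = 0.614914
z_5 = g(0.614914) = 0.513653

0.513653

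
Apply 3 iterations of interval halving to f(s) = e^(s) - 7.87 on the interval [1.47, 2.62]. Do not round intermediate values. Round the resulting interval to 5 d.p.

f(1.470000) = -3.520765, f(2.620000) = 5.865724 (opposite signs)
step 1: m = 2.045000, f(m) = -0.140841 < 0 → root in [2.045000, 2.620000]
step 2: m = 2.332500, f(m) = 2.433669 > 0 → root in [2.045000, 2.332500]
step 3: m = 2.188750, f(m) = 1.054051 > 0 → root in [2.045000, 2.188750]

[2.04500, 2.18875]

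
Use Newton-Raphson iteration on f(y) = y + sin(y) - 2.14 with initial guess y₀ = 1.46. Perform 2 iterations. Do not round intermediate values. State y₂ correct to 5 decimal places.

1.20558

Newton update: y ← y − f(y)/f'(y).
f'(y) = 1 + cos(y)
y_0 = 1.460000: f = 0.313868, f' = 1.110570 → y_1 = 1.460000 - (0.313868)/(1.110570) = 1.177381
y_1 = 1.177381: f = -0.039014, f' = 1.383345 → y_2 = 1.177381 - (-0.039014)/(1.383345) = 1.205584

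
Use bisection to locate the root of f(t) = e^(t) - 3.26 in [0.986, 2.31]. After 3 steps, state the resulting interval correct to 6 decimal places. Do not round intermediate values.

[1.151500, 1.317000]

f(0.986000) = -0.579509, f(2.310000) = 6.814425 (opposite signs)
step 1: m = 1.648000, f(m) = 1.936576 > 0 → root in [0.986000, 1.648000]
step 2: m = 1.317000, f(m) = 0.472208 > 0 → root in [0.986000, 1.317000]
step 3: m = 1.151500, f(m) = -0.097066 < 0 → root in [1.151500, 1.317000]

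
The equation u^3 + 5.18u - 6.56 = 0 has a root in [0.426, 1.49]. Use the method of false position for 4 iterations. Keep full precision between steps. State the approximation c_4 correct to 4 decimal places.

1.0453

False-position update: c = (a·f(b) − b·f(a))/(f(b) − f(a)); replace the endpoint whose sign matches f(c).
f(0.426000) = -4.276011, f(1.490000) = 4.466149
step 1: c = 0.946429, f(c) = -0.809753 < 0 → new bracket [0.946429, 1.490000]
step 2: c = 1.029857, f(c) = -0.133067 < 0 → new bracket [1.029857, 1.490000]
step 3: c = 1.043170, f(c) = -0.021195 < 0 → new bracket [1.043170, 1.490000]
step 4: c = 1.045281, f(c) = -0.003359 < 0 → new bracket [1.045281, 1.490000]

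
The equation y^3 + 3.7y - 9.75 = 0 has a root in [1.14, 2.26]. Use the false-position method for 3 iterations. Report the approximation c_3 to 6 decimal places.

1.568938

f(1.140000) = -4.050456, f(2.260000) = 10.155176
step 1: c = 1.459346, f(c) = -1.242465 < 0 → new bracket [1.459346, 2.260000]
step 2: c = 1.546626, f(c) = -0.327876 < 0 → new bracket [1.546626, 2.260000]
step 3: c = 1.568938, f(c) = -0.082886 < 0 → new bracket [1.568938, 2.260000]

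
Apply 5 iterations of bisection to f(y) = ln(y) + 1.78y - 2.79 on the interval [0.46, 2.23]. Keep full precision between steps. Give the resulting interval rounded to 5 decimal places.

[1.34500, 1.40031]

f(0.460000) = -2.747729, f(2.230000) = 1.981402 (opposite signs)
step 1: m = 1.345000, f(m) = -0.099506 < 0 → root in [1.345000, 2.230000]
step 2: m = 1.787500, f(m) = 0.972568 > 0 → root in [1.345000, 1.787500]
step 3: m = 1.566250, f(m) = 0.446609 > 0 → root in [1.345000, 1.566250]
step 4: m = 1.455625, f(m) = 0.176448 > 0 → root in [1.345000, 1.455625]
step 5: m = 1.400313, f(m) = 0.039252 > 0 → root in [1.345000, 1.400313]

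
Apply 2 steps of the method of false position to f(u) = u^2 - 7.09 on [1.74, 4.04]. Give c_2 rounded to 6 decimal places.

2.615994

f(1.740000) = -4.062400, f(4.040000) = 9.231600
step 1: c = 2.442837, f(c) = -1.122546 < 0 → new bracket [2.442837, 4.040000]
step 2: c = 2.615994, f(c) = -0.246576 < 0 → new bracket [2.615994, 4.040000]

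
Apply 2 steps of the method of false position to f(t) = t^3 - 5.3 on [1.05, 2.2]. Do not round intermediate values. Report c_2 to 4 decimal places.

1.6984

f(1.050000) = -4.142375, f(2.200000) = 5.348000
step 1: c = 1.551954, f(c) = -1.562024 < 0 → new bracket [1.551954, 2.200000]
step 2: c = 1.698446, f(c) = -0.400461 < 0 → new bracket [1.698446, 2.200000]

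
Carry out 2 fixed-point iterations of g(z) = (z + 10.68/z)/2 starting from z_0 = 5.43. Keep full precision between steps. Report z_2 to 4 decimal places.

3.2931

z_1 = g(5.430000) = 3.698425
z_2 = g(3.698425) = 3.293070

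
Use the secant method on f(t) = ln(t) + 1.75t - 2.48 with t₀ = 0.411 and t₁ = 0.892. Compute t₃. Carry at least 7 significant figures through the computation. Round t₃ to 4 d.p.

f(t_0) = -2.649912, f(t_1) = -1.033289
t_2 = 0.892000 - (-1.033289)·(0.892000 - 0.411000)/(-1.033289 - (-2.649912)) = 1.199438; f(t_2) = -0.199129
t_3 = 1.199438 - (-0.199129)·(1.199438 - 0.892000)/(-0.199129 - (-1.033289)) = 1.272830; f(t_3) = -0.011306

1.2728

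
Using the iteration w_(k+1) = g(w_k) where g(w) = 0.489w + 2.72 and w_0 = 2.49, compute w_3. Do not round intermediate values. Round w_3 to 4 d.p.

4.9916

w_1 = g(2.490000) = 3.937610
w_2 = g(3.937610) = 4.645491
w_3 = g(4.645491) = 4.991645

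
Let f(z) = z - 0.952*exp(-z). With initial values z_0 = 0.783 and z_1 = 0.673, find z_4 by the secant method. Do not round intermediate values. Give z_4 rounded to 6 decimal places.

f(z_0) = 0.347905, f(z_1) = 0.187313
z_2 = 0.673000 - (0.187313)·(0.673000 - 0.783000)/(0.187313 - (0.347905)) = 0.544697; f(z_2) = -0.007479
z_3 = 0.544697 - (-0.007479)·(0.544697 - 0.673000)/(-0.007479 - (0.187313)) = 0.549624; f(z_3) = 0.000161
z_4 = 0.549624 - (0.000161)·(0.549624 - 0.544697)/(0.000161 - (-0.007479)) = 0.549520; f(z_4) = 0.000000

0.549520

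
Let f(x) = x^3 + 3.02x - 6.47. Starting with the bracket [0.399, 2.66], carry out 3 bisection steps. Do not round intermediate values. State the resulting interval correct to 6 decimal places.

f(0.399000) = -5.201499, f(2.660000) = 20.384296 (opposite signs)
step 1: m = 1.529500, f(m) = 1.727157 > 0 → root in [0.399000, 1.529500]
step 2: m = 0.964250, f(m) = -2.661427 < 0 → root in [0.964250, 1.529500]
step 3: m = 1.246875, f(m) = -0.765924 < 0 → root in [1.246875, 1.529500]

[1.246875, 1.529500]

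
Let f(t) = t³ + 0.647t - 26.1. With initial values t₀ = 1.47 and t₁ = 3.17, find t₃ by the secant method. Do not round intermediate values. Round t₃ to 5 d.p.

2.87823

f(t_0) = -21.972387, f(t_1) = 7.806003
t_2 = 3.170000 - (7.806003)·(3.170000 - 1.470000)/(7.806003 - (-21.972387)) = 2.724368; f(t_2) = -4.116583
t_3 = 2.724368 - (-4.116583)·(2.724368 - 3.170000)/(-4.116583 - (7.806003)) = 2.878234; f(t_3) = -0.393827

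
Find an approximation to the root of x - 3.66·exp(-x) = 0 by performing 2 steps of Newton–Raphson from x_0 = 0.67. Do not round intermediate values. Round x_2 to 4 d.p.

1.1530

f'(x) = 1 + 3.66·exp(-x)
x_0 = 0.670000: f = -1.202853, f' = 2.872853 → x_1 = 0.670000 - (-1.202853)/(2.872853) = 1.088696
x_1 = 1.088696: f = -0.143461, f' = 2.232158 → x_2 = 1.088696 - (-0.143461)/(2.232158) = 1.152967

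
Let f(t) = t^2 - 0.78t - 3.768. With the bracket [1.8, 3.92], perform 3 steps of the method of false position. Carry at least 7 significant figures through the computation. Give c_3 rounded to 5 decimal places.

f(1.800000) = -1.932000, f(3.920000) = 8.540800
step 1: c = 2.191093, f(c) = -0.676164 < 0 → new bracket [2.191093, 3.920000]
step 2: c = 2.317927, f(c) = -0.203197 < 0 → new bracket [2.317927, 3.920000]
step 3: c = 2.355157, f(c) = -0.058259 < 0 → new bracket [2.355157, 3.920000]

2.35516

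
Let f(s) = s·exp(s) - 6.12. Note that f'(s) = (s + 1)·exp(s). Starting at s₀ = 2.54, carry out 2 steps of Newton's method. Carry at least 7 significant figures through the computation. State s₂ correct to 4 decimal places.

Newton update: s ← s − f(s)/f'(s).
s_0 = 2.540000: f = 26.086364, f' = 44.886035 → s_1 = 2.540000 - (26.086364)/(44.886035) = 1.958831
s_1 = 1.958831: f = 7.770139, f' = 20.981173 → s_2 = 1.958831 - (7.770139)/(20.981173) = 1.588493

1.5885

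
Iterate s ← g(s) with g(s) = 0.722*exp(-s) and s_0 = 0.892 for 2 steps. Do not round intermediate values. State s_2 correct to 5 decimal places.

0.53707

s_1 = g(0.892000) = 0.295901
s_2 = g(0.295901) = 0.537068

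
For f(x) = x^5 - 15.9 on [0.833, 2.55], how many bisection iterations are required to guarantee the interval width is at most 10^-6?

21

Initial width b − a = 2.55 − 0.833 = 1.717000.
After n steps the width is (b−a)/2^n; need (b−a)/2^n ≤ 10^-6.
So n ≥ log₂(1.717000/10^-6) = log₂(1717000.0000) ≈ 20.7115.
Hence n = 21.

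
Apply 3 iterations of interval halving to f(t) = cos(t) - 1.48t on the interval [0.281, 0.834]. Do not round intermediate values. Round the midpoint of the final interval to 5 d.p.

f(0.281000) = 0.544899, f(0.834000) = -0.562401 (opposite signs)
step 1: m = 0.557500, f(m) = 0.023480 > 0 → root in [0.557500, 0.834000]
step 2: m = 0.695750, f(m) = -0.262137 < 0 → root in [0.557500, 0.695750]
step 3: m = 0.626625, f(m) = -0.117394 < 0 → root in [0.557500, 0.626625]
Midpoint of [0.557500, 0.626625] = 0.592062

0.59206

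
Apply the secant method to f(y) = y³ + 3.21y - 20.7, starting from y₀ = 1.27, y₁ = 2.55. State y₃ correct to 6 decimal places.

f(y_0) = -14.574917, f(y_1) = 4.066875
y_2 = 2.550000 - (4.066875)·(2.550000 - 1.270000)/(4.066875 - (-14.574917)) = 2.270756; f(y_2) = -1.702091
y_3 = 2.270756 - (-1.702091)·(2.270756 - 2.550000)/(-1.702091 - (4.066875)) = 2.353145; f(y_3) = -0.116351

2.353145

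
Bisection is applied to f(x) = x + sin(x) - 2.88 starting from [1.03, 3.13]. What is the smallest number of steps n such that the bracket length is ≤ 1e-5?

Initial width b − a = 3.13 − 1.03 = 2.100000.
After n steps the width is (b−a)/2^n; need (b−a)/2^n ≤ 1e-5.
So n ≥ log₂(2.100000/1e-5) = log₂(210000.0000) ≈ 17.6800.
Hence n = 18.

18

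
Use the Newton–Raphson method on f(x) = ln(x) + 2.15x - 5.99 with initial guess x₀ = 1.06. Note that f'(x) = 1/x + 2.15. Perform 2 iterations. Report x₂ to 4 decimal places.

x_0 = 1.060000: f = -3.652731, f' = 3.093396 → x_1 = 1.060000 - (-3.652731)/(3.093396) = 2.240816
x_1 = 2.240816: f = -0.365406, f' = 2.596266 → x_2 = 2.240816 - (-0.365406)/(2.596266) = 2.381559

2.3816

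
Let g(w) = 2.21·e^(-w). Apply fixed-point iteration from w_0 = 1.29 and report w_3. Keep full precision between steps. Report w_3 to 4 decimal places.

w_1 = g(1.290000) = 0.608348
w_2 = g(0.608348) = 1.202790
w_3 = g(1.202790) = 0.663784

0.6638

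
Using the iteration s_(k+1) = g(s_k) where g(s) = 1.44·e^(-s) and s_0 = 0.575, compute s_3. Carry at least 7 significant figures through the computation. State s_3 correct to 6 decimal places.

s_1 = g(0.575000) = 0.810295
s_2 = g(0.810295) = 0.640407
s_3 = g(0.640407) = 0.758992

0.758992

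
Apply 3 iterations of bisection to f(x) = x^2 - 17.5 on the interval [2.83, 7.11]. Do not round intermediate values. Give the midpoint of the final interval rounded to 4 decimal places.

f(2.830000) = -9.491100, f(7.110000) = 33.052100 (opposite signs)
step 1: m = 4.970000, f(m) = 7.200900 > 0 → root in [2.830000, 4.970000]
step 2: m = 3.900000, f(m) = -2.290000 < 0 → root in [3.900000, 4.970000]
step 3: m = 4.435000, f(m) = 2.169225 > 0 → root in [3.900000, 4.435000]
Midpoint of [3.900000, 4.435000] = 4.167500

4.1675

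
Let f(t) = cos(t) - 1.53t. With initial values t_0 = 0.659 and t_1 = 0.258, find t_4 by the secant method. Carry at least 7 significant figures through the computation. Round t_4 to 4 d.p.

0.5554

Secant update: t_(k+1) = t_k − f(t_k)·(t_k − t_(k-1))/(f(t_k) − f(t_(k-1))).
f(t_0) = -0.217665, f(t_1) = 0.572162
t_2 = 0.258000 - (0.572162)·(0.258000 - 0.659000)/(0.572162 - (-0.217665)) = 0.548490; f(t_2) = 0.014123
t_3 = 0.548490 - (0.014123)·(0.548490 - 0.258000)/(0.014123 - (0.572162)) = 0.555842; f(t_3) = -0.000981
t_4 = 0.555842 - (-0.000981)·(0.555842 - 0.548490)/(-0.000981 - (0.014123)) = 0.555364; f(t_4) = 0.000001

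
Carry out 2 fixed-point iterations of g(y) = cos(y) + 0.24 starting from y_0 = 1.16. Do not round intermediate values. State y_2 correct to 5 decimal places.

1.04249

y_1 = g(1.160000) = 0.639340
y_2 = g(0.639340) = 1.042490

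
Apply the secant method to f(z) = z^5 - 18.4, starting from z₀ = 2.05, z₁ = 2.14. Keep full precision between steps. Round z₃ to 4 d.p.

Secant update: z_(k+1) = z_k − f(z_k)·(z_k − z_(k-1))/(f(z_k) − f(z_(k-1))).
f(z_0) = 17.805063, f(z_1) = 26.481655
z_2 = 2.140000 - (26.481655)·(2.140000 - 2.050000)/(26.481655 - (17.805063)) = 1.865313; f(z_2) = 4.181789
z_3 = 1.865313 - (4.181789)·(1.865313 - 2.140000)/(4.181789 - (26.481655)) = 1.813802; f(z_3) = 1.231314

1.8138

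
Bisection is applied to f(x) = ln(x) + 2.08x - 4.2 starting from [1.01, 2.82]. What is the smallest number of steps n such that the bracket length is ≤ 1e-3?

11

Initial width b − a = 2.82 − 1.01 = 1.810000.
After n steps the width is (b−a)/2^n; need (b−a)/2^n ≤ 1e-3.
So n ≥ log₂(1.810000/1e-3) = log₂(1810.0000) ≈ 10.8218.
Hence n = 11.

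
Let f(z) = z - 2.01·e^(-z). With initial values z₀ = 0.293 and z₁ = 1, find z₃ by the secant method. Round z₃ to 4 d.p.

Secant update: z_(k+1) = z_k − f(z_k)·(z_k − z_(k-1))/(f(z_k) − f(z_(k-1))).
f(z_0) = -1.206505, f(z_1) = 0.260562
z_2 = 1.000000 - (0.260562)·(1.000000 - 0.293000)/(0.260562 - (-1.206505)) = 0.874431; f(z_2) = 0.036062
z_3 = 0.874431 - (0.036062)·(0.874431 - 1.000000)/(0.036062 - (0.260562)) = 0.854261; f(z_3) = -0.001190

0.8543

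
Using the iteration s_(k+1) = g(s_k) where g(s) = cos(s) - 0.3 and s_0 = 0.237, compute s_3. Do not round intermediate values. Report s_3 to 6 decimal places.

0.585815

s_1 = g(0.237000) = 0.672047
s_2 = g(0.672047) = 0.482549
s_3 = g(0.482549) = 0.585815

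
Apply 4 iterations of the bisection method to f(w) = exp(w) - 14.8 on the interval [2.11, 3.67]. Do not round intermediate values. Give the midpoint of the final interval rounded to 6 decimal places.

2.646250

f(2.110000) = -6.551759, f(3.670000) = 24.451906 (opposite signs)
step 1: m = 2.890000, f(m) = 3.193310 > 0 → root in [2.110000, 2.890000]
step 2: m = 2.500000, f(m) = -2.617506 < 0 → root in [2.500000, 2.890000]
step 3: m = 2.695000, f(m) = 0.005519 > 0 → root in [2.500000, 2.695000]
step 4: m = 2.597500, f(m) = -1.369879 < 0 → root in [2.597500, 2.695000]
Midpoint of [2.597500, 2.695000] = 2.646250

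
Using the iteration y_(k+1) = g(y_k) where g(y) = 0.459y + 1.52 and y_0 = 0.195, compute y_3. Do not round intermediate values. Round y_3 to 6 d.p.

y_1 = g(0.195000) = 1.609505
y_2 = g(1.609505) = 2.258763
y_3 = g(2.258763) = 2.556772

2.556772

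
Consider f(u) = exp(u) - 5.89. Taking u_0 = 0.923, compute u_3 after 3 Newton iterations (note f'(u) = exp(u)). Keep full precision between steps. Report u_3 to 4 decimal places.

1.7783

u_0 = 0.923000: f = -3.373170, f' = 2.516830 → u_1 = 0.923000 - (-3.373170)/(2.516830) = 2.263246
u_1 = 2.263246: f = 3.724245, f' = 9.614245 → u_2 = 2.263246 - (3.724245)/(9.614245) = 1.875878
u_2 = 1.875878: f = 0.636550, f' = 6.526550 → u_3 = 1.875878 - (0.636550)/(6.526550) = 1.778346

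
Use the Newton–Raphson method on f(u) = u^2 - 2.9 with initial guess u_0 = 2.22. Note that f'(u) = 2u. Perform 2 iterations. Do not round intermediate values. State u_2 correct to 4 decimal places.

1.7040

u_0 = 2.220000: f = 2.028400, f' = 4.440000 → u_1 = 2.220000 - (2.028400)/(4.440000) = 1.763153
u_1 = 1.763153: f = 0.208709, f' = 3.526306 → u_2 = 1.763153 - (0.208709)/(3.526306) = 1.703967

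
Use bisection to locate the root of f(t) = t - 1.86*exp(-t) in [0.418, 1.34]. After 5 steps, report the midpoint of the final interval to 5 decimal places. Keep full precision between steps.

0.80697

f(0.418000) = -0.806554, f(1.340000) = 0.852967 (opposite signs)
step 1: m = 0.879000, f(m) = 0.106732 > 0 → root in [0.418000, 0.879000]
step 2: m = 0.648500, f(m) = -0.323963 < 0 → root in [0.648500, 0.879000]
step 3: m = 0.763750, f(m) = -0.102854 < 0 → root in [0.763750, 0.879000]
step 4: m = 0.821375, f(m) = 0.003298 > 0 → root in [0.763750, 0.821375]
step 5: m = 0.792562, f(m) = -0.049428 < 0 → root in [0.792562, 0.821375]
Midpoint of [0.792562, 0.821375] = 0.806969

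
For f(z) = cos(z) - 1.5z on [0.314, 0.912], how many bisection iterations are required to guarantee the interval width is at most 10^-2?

6

Initial width b − a = 0.912 − 0.314 = 0.598000.
After n steps the width is (b−a)/2^n; need (b−a)/2^n ≤ 10^-2.
So n ≥ log₂(0.598000/10^-2) = log₂(59.8000) ≈ 5.9021.
Hence n = 6.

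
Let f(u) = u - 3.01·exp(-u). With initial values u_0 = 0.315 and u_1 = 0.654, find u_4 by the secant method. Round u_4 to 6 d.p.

f(u_0) = -1.881665, f(u_1) = -0.911085
u_2 = 0.654000 - (-0.911085)·(0.654000 - 0.315000)/(-0.911085 - (-1.881665)) = 0.972220; f(u_2) = -0.166290
u_3 = 0.972220 - (-0.166290)·(0.972220 - 0.654000)/(-0.166290 - (-0.911085)) = 1.043269; f(u_3) = -0.017158
u_4 = 1.043269 - (-0.017158)·(1.043269 - 0.972220)/(-0.017158 - (-0.166290)) = 1.051443; f(u_4) = -0.000351

1.051443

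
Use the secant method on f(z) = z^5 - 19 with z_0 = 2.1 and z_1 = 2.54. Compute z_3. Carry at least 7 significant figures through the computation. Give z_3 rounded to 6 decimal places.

1.880971

f(z_0) = 21.841010, f(z_1) = 86.722782
z_2 = 2.540000 - (86.722782)·(2.540000 - 2.100000)/(86.722782 - (21.841010)) = 1.951884; f(z_2) = 9.331512
z_3 = 1.951884 - (9.331512)·(1.951884 - 2.540000)/(9.331512 - (86.722782)) = 1.880971; f(z_3) = 4.545652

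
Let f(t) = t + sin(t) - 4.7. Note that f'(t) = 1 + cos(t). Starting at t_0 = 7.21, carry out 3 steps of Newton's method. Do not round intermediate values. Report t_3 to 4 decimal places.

t_0 = 7.210000: f = 3.309712, f' = 1.600384 → t_1 = 7.210000 - (3.309712)/(1.600384) = 5.141927
t_1 = 5.141927: f = -0.467231, f' = 1.416451 → t_2 = 5.141927 - (-0.467231)/(1.416451) = 5.471788
t_2 = 5.471788: f = 0.046537, f' = 1.688485 → t_3 = 5.471788 - (0.046537)/(1.688485) = 5.444226

5.4442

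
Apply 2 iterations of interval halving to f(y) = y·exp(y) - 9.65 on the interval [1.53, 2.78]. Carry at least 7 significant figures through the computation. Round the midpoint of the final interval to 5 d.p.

1.68625

f(1.530000) = -2.584189, f(2.780000) = 35.160878 (opposite signs)
step 1: m = 2.155000, f(m) = 8.943103 > 0 → root in [1.530000, 2.155000]
step 2: m = 1.842500, f(m) = 1.980411 > 0 → root in [1.530000, 1.842500]
Midpoint of [1.530000, 1.842500] = 1.686250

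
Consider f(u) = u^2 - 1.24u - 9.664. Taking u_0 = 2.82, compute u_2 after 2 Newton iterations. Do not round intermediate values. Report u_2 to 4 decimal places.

3.7967

f'(u) = 2u - 1.24
u_0 = 2.820000: f = -5.208400, f' = 4.400000 → u_1 = 2.820000 - (-5.208400)/(4.400000) = 4.003727
u_1 = 4.003727: f = 1.401210, f' = 6.767455 → u_2 = 4.003727 - (1.401210)/(6.767455) = 3.796676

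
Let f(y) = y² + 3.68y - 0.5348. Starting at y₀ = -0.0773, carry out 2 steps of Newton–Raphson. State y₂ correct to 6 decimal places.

f'(y) = 2y + 3.68
y_0 = -0.077300: f = -0.813289, f' = 3.525400 → y_1 = -0.077300 - (-0.813289)/(3.525400) = 0.153394
y_1 = 0.153394: f = 0.053220, f' = 3.986788 → y_2 = 0.153394 - (0.053220)/(3.986788) = 0.140045

0.140045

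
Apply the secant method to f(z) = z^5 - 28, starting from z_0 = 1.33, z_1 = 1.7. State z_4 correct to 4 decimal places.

1.9318

f(z_0) = -23.838420, f(z_1) = -13.801430
z_2 = 1.700000 - (-13.801430)·(1.700000 - 1.330000)/(-13.801430 - (-23.838420)) = 2.208771; f(z_2) = 24.571867
z_3 = 2.208771 - (24.571867)·(2.208771 - 1.700000)/(24.571867 - (-13.801430)) = 1.882986; f(z_3) = -4.327988
z_4 = 1.882986 - (-4.327988)·(1.882986 - 2.208771)/(-4.327988 - (24.571867)) = 1.931775; f(z_4) = -1.098134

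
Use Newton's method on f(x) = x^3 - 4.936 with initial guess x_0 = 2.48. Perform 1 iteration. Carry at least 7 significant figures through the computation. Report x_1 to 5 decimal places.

f'(x) = 3x^2
x_0 = 2.480000: f = 10.316992, f' = 18.451200 → x_1 = 2.480000 - (10.316992)/(18.451200) = 1.920850

1.92085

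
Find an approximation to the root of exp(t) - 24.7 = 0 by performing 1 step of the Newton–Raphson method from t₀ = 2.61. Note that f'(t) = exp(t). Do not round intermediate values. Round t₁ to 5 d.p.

Newton update: t ← t − f(t)/f'(t).
t_0 = 2.610000: f = -11.100949, f' = 13.599051 → t_1 = 2.610000 - (-11.100949)/(13.599051) = 3.426303

3.42630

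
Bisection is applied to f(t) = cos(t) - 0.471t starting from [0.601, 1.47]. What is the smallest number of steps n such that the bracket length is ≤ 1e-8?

27

Initial width b − a = 1.47 − 0.601 = 0.869000.
After n steps the width is (b−a)/2^n; need (b−a)/2^n ≤ 1e-8.
So n ≥ log₂(0.869000/1e-8) = log₂(86900000.0000) ≈ 26.3729.
Hence n = 27.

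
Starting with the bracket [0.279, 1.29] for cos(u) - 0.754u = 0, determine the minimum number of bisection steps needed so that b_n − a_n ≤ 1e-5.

Initial width b − a = 1.29 − 0.279 = 1.011000.
After n steps the width is (b−a)/2^n; need (b−a)/2^n ≤ 1e-5.
So n ≥ log₂(1.011000/1e-5) = log₂(101100.0000) ≈ 16.6254.
Hence n = 17.

17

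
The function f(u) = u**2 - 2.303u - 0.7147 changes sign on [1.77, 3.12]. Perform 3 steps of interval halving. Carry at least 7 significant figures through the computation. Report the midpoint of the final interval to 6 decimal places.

f(1.770000) = -1.658110, f(3.120000) = 1.834340 (opposite signs)
step 1: m = 2.445000, f(m) = -0.367510 < 0 → root in [2.445000, 3.120000]
step 2: m = 2.782500, f(m) = 0.619509 > 0 → root in [2.445000, 2.782500]
step 3: m = 2.613750, f(m) = 0.097523 > 0 → root in [2.445000, 2.613750]
Midpoint of [2.445000, 2.613750] = 2.529375

2.529375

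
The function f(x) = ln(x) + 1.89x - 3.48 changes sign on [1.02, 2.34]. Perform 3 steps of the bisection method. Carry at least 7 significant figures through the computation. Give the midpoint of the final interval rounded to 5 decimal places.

1.59750

f(1.020000) = -1.532397, f(2.340000) = 1.792751 (opposite signs)
step 1: m = 1.680000, f(m) = 0.213994 > 0 → root in [1.020000, 1.680000]
step 2: m = 1.350000, f(m) = -0.628395 < 0 → root in [1.350000, 1.680000]
step 3: m = 1.515000, f(m) = -0.201235 < 0 → root in [1.515000, 1.680000]
Midpoint of [1.515000, 1.680000] = 1.597500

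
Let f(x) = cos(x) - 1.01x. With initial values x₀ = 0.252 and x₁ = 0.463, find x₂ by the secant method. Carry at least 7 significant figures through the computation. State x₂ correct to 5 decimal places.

Secant update: x_(k+1) = x_k − f(x_k)·(x_k − x_(k-1))/(f(x_k) − f(x_(k-1))).
f(x_0) = 0.713896, f(x_1) = 0.427087
x_2 = 0.463000 - (0.427087)·(0.463000 - 0.252000)/(0.427087 - (0.713896)) = 0.777200; f(x_2) = -0.072091

0.77720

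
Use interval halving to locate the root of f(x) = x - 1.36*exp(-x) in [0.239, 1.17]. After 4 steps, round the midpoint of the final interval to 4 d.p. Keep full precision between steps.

0.6754

f(0.239000) = -0.831884, f(1.170000) = 0.747901 (opposite signs)
step 1: m = 0.704500, f(m) = 0.032176 > 0 → root in [0.239000, 0.704500]
step 2: m = 0.471750, f(m) = -0.376767 < 0 → root in [0.471750, 0.704500]
step 3: m = 0.588125, f(m) = -0.167175 < 0 → root in [0.588125, 0.704500]
step 4: m = 0.646312, f(m) = -0.066293 < 0 → root in [0.646312, 0.704500]
Midpoint of [0.646312, 0.704500] = 0.675406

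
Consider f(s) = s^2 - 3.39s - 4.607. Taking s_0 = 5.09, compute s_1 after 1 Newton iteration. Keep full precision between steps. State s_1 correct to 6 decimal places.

4.494124

f'(s) = 2s - 3.39
s_0 = 5.090000: f = 4.046000, f' = 6.790000 → s_1 = 5.090000 - (4.046000)/(6.790000) = 4.494124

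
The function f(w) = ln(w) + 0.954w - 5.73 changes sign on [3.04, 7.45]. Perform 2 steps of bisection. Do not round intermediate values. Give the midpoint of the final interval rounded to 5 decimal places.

f(3.040000) = -1.717982, f(7.450000) = 3.385514 (opposite signs)
step 1: m = 5.245000, f(m) = 0.931005 > 0 → root in [3.040000, 5.245000]
step 2: m = 4.142500, f(m) = -0.356756 < 0 → root in [4.142500, 5.245000]
Midpoint of [4.142500, 5.245000] = 4.693750

4.69375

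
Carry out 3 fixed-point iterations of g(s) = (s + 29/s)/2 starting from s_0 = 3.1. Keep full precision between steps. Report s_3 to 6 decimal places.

5.385463

s_1 = g(3.100000) = 6.227419
s_2 = g(6.227419) = 5.442122
s_3 = g(5.442122) = 5.385463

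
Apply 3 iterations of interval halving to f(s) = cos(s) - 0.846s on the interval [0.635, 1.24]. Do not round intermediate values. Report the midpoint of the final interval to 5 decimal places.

f(0.635000) = 0.267862, f(1.240000) = -0.724244 (opposite signs)
step 1: m = 0.937500, f(m) = -0.201320 < 0 → root in [0.635000, 0.937500]
step 2: m = 0.786250, f(m) = 0.041337 > 0 → root in [0.786250, 0.937500]
step 3: m = 0.861875, f(m) = -0.078131 < 0 → root in [0.786250, 0.861875]
Midpoint of [0.786250, 0.861875] = 0.824062

0.82406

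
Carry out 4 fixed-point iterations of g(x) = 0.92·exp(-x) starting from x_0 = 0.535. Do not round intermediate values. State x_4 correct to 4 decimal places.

0.5373

x_1 = g(0.535000) = 0.538816
x_2 = g(0.538816) = 0.536764
x_3 = g(0.536764) = 0.537866
x_4 = g(0.537866) = 0.537274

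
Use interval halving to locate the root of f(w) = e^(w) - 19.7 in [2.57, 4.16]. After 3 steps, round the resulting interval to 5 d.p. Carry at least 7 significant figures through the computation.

f(2.570000) = -6.634176, f(4.160000) = 44.371523 (opposite signs)
step 1: m = 3.365000, f(m) = 9.233497 > 0 → root in [2.570000, 3.365000]
step 2: m = 2.967500, f(m) = -0.256749 < 0 → root in [2.967500, 3.365000]
step 3: m = 3.166250, f(m) = 4.018373 > 0 → root in [2.967500, 3.166250]

[2.96750, 3.16625]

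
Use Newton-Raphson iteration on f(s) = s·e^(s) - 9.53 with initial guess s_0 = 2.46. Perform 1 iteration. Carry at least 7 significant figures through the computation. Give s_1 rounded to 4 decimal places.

f'(s) = (s + 1)·e^(s)
s_0 = 2.460000: f = 19.263836, f' = 40.498648 → s_1 = 2.460000 - (19.263836)/(40.498648) = 1.984334

1.9843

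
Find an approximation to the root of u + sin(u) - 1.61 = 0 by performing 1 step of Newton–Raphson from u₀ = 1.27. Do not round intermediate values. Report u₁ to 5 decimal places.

0.79549

f'(u) = 1 + cos(u)
u_0 = 1.270000: f = 0.615101, f' = 1.296281 → u_1 = 1.270000 - (0.615101)/(1.296281) = 0.795488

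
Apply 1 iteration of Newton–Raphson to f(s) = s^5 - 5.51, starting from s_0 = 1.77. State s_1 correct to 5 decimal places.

f'(s) = 5s^4
s_0 = 1.770000: f = 11.862660, f' = 49.075312 → s_1 = 1.770000 - (11.862660)/(49.075312) = 1.528276

1.52828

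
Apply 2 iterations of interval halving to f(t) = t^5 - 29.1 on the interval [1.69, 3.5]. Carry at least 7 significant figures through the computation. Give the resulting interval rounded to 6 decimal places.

f(1.690000) = -15.314151, f(3.500000) = 496.118750 (opposite signs)
step 1: m = 2.595000, f(m) = 88.575706 > 0 → root in [1.690000, 2.595000]
step 2: m = 2.142500, f(m) = 16.044428 > 0 → root in [1.690000, 2.142500]

[1.690000, 2.142500]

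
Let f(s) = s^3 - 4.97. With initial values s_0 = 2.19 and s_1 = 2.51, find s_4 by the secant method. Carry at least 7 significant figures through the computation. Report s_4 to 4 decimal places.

f(s_0) = 5.533459, f(s_1) = 10.843251
s_2 = 2.510000 - (10.843251)·(2.510000 - 2.190000)/(10.843251 - (5.533459)) = 1.856520; f(s_2) = 1.428810
s_3 = 1.856520 - (1.428810)·(1.856520 - 2.510000)/(1.428810 - (10.843251)) = 1.757343; f(s_3) = 0.457125
s_4 = 1.757343 - (0.457125)·(1.757343 - 1.856520)/(0.457125 - (1.428810)) = 1.710686; f(s_4) = 0.036230

1.7107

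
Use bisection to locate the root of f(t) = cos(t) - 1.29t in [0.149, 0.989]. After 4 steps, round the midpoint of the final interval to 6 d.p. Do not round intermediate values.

0.647750

f(0.149000) = 0.796710, f(0.989000) = -0.726284 (opposite signs)
step 1: m = 0.569000, f(m) = 0.108430 > 0 → root in [0.569000, 0.989000]
step 2: m = 0.779000, f(m) = -0.293294 < 0 → root in [0.569000, 0.779000]
step 3: m = 0.674000, f(m) = -0.088129 < 0 → root in [0.569000, 0.674000]
step 4: m = 0.621500, f(m) = 0.011271 > 0 → root in [0.621500, 0.674000]
Midpoint of [0.621500, 0.674000] = 0.647750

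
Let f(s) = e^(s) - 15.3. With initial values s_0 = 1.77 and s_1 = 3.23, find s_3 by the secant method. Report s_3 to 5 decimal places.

f(s_0) = -9.429147, f(s_1) = 9.979657
s_2 = 3.230000 - (9.979657)·(3.230000 - 1.770000)/(9.979657 - (-9.429147)) = 2.479294; f(s_2) = -3.367159
s_3 = 2.479294 - (-3.367159)·(2.479294 - 3.230000)/(-3.367159 - (9.979657)) = 2.668684; f(s_3) = -0.879025

2.66868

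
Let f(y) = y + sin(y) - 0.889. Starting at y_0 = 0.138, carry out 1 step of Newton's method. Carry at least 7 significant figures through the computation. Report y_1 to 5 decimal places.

f'(y) = 1 + cos(y)
y_0 = 0.138000: f = -0.613438, f' = 1.990493 → y_1 = 0.138000 - (-0.613438)/(1.990493) = 0.446184

0.44618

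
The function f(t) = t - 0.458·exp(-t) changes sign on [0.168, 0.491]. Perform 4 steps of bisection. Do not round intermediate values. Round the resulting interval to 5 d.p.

[0.30931, 0.32950]

f(0.168000) = -0.219172, f(0.491000) = 0.210698 (opposite signs)
step 1: m = 0.329500, f(m) = 0.000068 > 0 → root in [0.168000, 0.329500]
step 2: m = 0.248750, f(m) = -0.108387 < 0 → root in [0.248750, 0.329500]
step 3: m = 0.289125, f(m) = -0.053880 < 0 → root in [0.289125, 0.329500]
step 4: m = 0.309312, f(m) = -0.026837 < 0 → root in [0.309312, 0.329500]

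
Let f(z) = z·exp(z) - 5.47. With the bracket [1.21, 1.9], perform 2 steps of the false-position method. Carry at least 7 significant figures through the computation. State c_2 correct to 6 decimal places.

f(1.210000) = -1.412284, f(1.900000) = 7.233199
step 1: c = 1.322715, f(c) = -0.505059 < 0 → new bracket [1.322715, 1.900000]
step 2: c = 1.360393, f(c) = -0.167561 < 0 → new bracket [1.360393, 1.900000]

1.360393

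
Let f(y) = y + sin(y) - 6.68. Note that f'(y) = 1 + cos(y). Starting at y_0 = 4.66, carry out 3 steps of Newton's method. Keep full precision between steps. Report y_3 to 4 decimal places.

Newton update: y ← y − f(y)/f'(y).
y_0 = 4.660000: f = -3.018628, f' = 0.947635 → y_1 = 4.660000 - (-3.018628)/(0.947635) = 7.845433
y_1 = 7.845433: f = 2.165397, f' = 1.008548 → y_2 = 7.845433 - (2.165397)/(1.008548) = 5.698390
y_2 = 5.698390: f = -1.533639, f' = 1.833825 → y_3 = 5.698390 - (-1.533639)/(1.833825) = 6.534696

6.5347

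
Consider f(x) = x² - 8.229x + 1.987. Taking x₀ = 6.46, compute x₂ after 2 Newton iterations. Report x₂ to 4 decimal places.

8.0078

f'(x) = 2x - 8.229
x_0 = 6.460000: f = -9.440740, f' = 4.691000 → x_1 = 6.460000 - (-9.440740)/(4.691000) = 8.472522
x_1 = 8.472522: f = 4.050244, f' = 8.716044 → x_2 = 8.472522 - (4.050244)/(8.716044) = 8.007833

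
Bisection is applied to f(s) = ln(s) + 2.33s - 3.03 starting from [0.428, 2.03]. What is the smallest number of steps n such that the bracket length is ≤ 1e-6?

Initial width b − a = 2.03 − 0.428 = 1.602000.
After n steps the width is (b−a)/2^n; need (b−a)/2^n ≤ 1e-6.
So n ≥ log₂(1.602000/1e-6) = log₂(1602000.0000) ≈ 20.6114.
Hence n = 21.

21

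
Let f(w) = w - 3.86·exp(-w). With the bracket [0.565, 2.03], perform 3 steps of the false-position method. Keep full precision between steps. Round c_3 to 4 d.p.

1.1869

f(0.565000) = -1.628870, f(2.030000) = 1.523045
step 1: c = 1.322094, f(c) = 0.293108 > 0 → new bracket [0.565000, 1.322094]
step 2: c = 1.206634, f(c) = 0.051712 > 0 → new bracket [0.565000, 1.206634]
step 3: c = 1.186891, f(c) = 0.008940 > 0 → new bracket [0.565000, 1.186891]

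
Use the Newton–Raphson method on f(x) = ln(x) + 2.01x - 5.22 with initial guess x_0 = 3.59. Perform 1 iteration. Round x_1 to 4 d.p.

2.1594

Newton update: x ← x − f(x)/f'(x).
f'(x) = 1/x + 2.01
x_0 = 3.590000: f = 3.274052, f' = 2.288552 → x_1 = 3.590000 - (3.274052)/(2.288552) = 2.159378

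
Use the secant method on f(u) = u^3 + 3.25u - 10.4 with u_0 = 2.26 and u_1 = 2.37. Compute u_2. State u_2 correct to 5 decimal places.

1.82090

f(u_0) = 8.488176, f(u_1) = 10.614553
u_2 = 2.370000 - (10.614553)·(2.370000 - 2.260000)/(10.614553 - (8.488176)) = 1.820897; f(u_2) = 1.555396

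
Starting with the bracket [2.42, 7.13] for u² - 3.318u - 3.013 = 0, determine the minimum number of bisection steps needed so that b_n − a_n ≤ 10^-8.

Initial width b − a = 7.13 − 2.42 = 4.710000.
After n steps the width is (b−a)/2^n; need (b−a)/2^n ≤ 10^-8.
So n ≥ log₂(4.710000/10^-8) = log₂(471000000.0000) ≈ 28.8112.
Hence n = 29.

29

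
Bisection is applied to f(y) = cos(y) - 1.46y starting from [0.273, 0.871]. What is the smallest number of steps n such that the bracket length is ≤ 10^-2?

Initial width b − a = 0.871 − 0.273 = 0.598000.
After n steps the width is (b−a)/2^n; need (b−a)/2^n ≤ 10^-2.
So n ≥ log₂(0.598000/10^-2) = log₂(59.8000) ≈ 5.9021.
Hence n = 6.

6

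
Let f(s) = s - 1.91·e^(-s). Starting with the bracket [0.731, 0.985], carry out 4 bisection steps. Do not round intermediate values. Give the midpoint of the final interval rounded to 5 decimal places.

0.83419

f(0.731000) = -0.188526, f(0.985000) = 0.271731 (opposite signs)
step 1: m = 0.858000, f(m) = 0.048142 > 0 → root in [0.731000, 0.858000]
step 2: m = 0.794500, f(m) = -0.068452 < 0 → root in [0.794500, 0.858000]
step 3: m = 0.826250, f(m) = -0.009733 < 0 → root in [0.826250, 0.858000]
step 4: m = 0.842125, f(m) = 0.019308 > 0 → root in [0.826250, 0.842125]
Midpoint of [0.826250, 0.842125] = 0.834187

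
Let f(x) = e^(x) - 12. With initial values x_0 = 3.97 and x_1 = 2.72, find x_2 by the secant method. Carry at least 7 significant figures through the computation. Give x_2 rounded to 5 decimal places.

f(x_0) = 40.984531, f(x_1) = 3.180322
x_2 = 2.720000 - (3.180322)·(2.720000 - 3.970000)/(3.180322 - (40.984531)) = 2.614842; f(x_2) = 1.665062

2.61484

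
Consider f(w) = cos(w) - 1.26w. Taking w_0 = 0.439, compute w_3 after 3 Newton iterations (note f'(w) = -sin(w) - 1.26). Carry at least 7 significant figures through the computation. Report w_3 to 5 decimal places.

Newton update: w ← w − f(w)/f'(w).
w_0 = 0.439000: f = 0.352037, f' = -1.685035 → w_1 = 0.439000 - (0.352037)/(-1.685035) = 0.647920
w_1 = 0.647920: f = -0.019038, f' = -1.863529 → w_2 = 0.647920 - (-0.019038)/(-1.863529) = 0.637704
w_2 = 0.637704: f = -0.000042, f' = -1.855352 → w_3 = 0.637704 - (-0.000042)/(-1.855352) = 0.637681

0.63768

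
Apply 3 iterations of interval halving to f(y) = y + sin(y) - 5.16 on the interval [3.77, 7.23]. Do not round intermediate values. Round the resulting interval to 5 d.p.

f(3.770000) = -1.977857, f(7.230000) = 2.881559 (opposite signs)
step 1: m = 5.500000, f(m) = -0.365540 < 0 → root in [5.500000, 7.230000]
step 2: m = 6.365000, f(m) = 1.286723 > 0 → root in [5.500000, 6.365000]
step 3: m = 5.932500, f(m) = 0.428959 > 0 → root in [5.500000, 5.932500]

[5.50000, 5.93250]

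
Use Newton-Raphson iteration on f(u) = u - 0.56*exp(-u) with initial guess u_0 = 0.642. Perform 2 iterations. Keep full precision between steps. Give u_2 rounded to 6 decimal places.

f'(u) = 1 + 0.56*exp(-u)
u_0 = 0.642000: f = 0.347306, f' = 1.294694 → u_1 = 0.642000 - (0.347306)/(1.294694) = 0.373746
u_1 = 0.373746: f = -0.011618, f' = 1.385365 → u_2 = 0.373746 - (-0.011618)/(1.385365) = 0.382133

0.382133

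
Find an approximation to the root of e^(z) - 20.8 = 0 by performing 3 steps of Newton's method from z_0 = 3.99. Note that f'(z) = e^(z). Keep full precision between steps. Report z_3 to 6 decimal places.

z_0 = 3.990000: f = 33.254889, f' = 54.054889 → z_1 = 3.990000 - (33.254889)/(54.054889) = 3.374794
z_1 = 3.374794: f = 8.418266, f' = 29.218266 → z_2 = 3.374794 - (8.418266)/(29.218266) = 3.086678
z_2 = 3.086678: f = 1.104181, f' = 21.904181 → z_3 = 3.086678 - (1.104181)/(21.904181) = 3.036268

3.036268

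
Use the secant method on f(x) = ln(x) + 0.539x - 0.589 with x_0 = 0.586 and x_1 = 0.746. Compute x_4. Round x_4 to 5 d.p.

1.03274

f(x_0) = -0.807581, f(x_1) = -0.479936
x_2 = 0.746000 - (-0.479936)·(0.746000 - 0.586000)/(-0.479936 - (-0.807581)) = 0.980368; f(x_2) = -0.080409
x_3 = 0.980368 - (-0.080409)·(0.980368 - 0.746000)/(-0.080409 - (-0.479936)) = 1.027537; f(x_3) = -0.007993
x_4 = 1.027537 - (-0.007993)·(1.027537 - 0.980368)/(-0.007993 - (-0.080409)) = 1.032743; f(x_4) = -0.000133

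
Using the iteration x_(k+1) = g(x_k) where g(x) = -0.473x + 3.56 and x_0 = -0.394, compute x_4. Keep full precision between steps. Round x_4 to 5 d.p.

2.27614

x_1 = g(-0.394000) = 3.746362
x_2 = g(3.746362) = 1.787971
x_3 = g(1.787971) = 2.714290
x_4 = g(2.714290) = 2.276141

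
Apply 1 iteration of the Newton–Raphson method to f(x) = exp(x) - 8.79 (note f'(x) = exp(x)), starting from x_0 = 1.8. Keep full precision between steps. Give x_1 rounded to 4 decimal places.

Newton update: x ← x − f(x)/f'(x).
x_0 = 1.800000: f = -2.740353, f' = 6.049647 → x_1 = 1.800000 - (-2.740353)/(6.049647) = 2.252977

2.2530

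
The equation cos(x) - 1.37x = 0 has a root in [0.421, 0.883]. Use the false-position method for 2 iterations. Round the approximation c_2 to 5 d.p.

0.60118

f(0.421000) = 0.335911, f(0.883000) = -0.574874
step 1: c = 0.591392, f(c) = 0.019958 > 0 → new bracket [0.591392, 0.883000]
step 2: c = 0.601176, f(c) = 0.001059 > 0 → new bracket [0.601176, 0.883000]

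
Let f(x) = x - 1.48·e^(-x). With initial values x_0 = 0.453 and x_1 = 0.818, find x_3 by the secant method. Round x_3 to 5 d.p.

0.72012

f(x_0) = -0.487863, f(x_1) = 0.164856
x_2 = 0.818000 - (0.164856)·(0.818000 - 0.453000)/(0.164856 - (-0.487863)) = 0.725813; f(x_2) = 0.009594
x_3 = 0.725813 - (0.009594)·(0.725813 - 0.818000)/(0.009594 - (0.164856)) = 0.720116; f(x_3) = -0.000194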